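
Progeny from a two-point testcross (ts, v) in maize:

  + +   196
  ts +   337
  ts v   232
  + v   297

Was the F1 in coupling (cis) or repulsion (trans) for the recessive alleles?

The two most frequent classes are + v (297) and ts + (337); these are the parental (non-recombinant) types.
So the F1 carried + v on one chromosome and ts + on the other — the recessive alleles are on opposite chromosomes (trans / repulsion).

trans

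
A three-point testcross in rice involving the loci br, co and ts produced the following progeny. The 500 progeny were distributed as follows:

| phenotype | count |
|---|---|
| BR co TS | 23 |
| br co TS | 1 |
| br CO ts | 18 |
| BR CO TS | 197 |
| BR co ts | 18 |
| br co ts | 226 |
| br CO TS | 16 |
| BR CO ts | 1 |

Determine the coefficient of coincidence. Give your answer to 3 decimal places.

The two most frequent reciprocal classes, br co ts and BR CO TS, are the parental types, so the F1 was br co ts / BR CO TS.
The two rarest classes, br co TS and BR CO ts, are the double crossovers. Comparing them with the parentals, only the ts allele has switched, so ts is the middle locus and the order is co – ts – br.
co–ts: (41 + 2)/500 = 0.0860; ts–br: (34 + 2)/500 = 0.0720.
Expected DCO frequency = 0.0860 × 0.0720 ≈ 0.00619; observed = 2/500 ≈ 0.00400.
Coefficient of coincidence = 0.00400/0.00619 ≈ 0.646.

0.646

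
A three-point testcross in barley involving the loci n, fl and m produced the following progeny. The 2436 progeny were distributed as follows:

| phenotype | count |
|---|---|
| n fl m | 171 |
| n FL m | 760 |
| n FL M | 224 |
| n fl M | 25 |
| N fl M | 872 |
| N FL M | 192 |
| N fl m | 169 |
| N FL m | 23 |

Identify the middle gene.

n

The two most frequent reciprocal classes, n FL m and N fl M, are the parental types, so the F1 was n FL m / N fl M.
The two rarest classes, N FL m and n fl M, are the double crossovers. Comparing them with the parentals, only the n allele has switched, so n is the middle locus and the order is m – n – fl.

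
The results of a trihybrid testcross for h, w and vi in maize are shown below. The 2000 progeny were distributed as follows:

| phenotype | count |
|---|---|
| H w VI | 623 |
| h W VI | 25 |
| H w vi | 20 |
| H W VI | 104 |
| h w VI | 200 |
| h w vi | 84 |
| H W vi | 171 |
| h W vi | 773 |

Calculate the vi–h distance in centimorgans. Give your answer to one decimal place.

The two most frequent reciprocal classes, H w VI and h W vi, are the parental types, so the F1 was H w VI / h W vi.
The two rarest classes, H w vi and h W VI, are the double crossovers. Comparing them with the parentals, only the vi allele has switched, so vi is the middle locus and the order is w – vi – h.
Crossovers in the vi–h interval produce the single-crossover classes h w VI and H W vi (200 + 171 = 371) plus the double crossovers (45).
RF(vi–h) = (371 + 45) / 2000 = 416/2000 = 0.2080 → 20.8 centimorgans.

20.8 centimorgans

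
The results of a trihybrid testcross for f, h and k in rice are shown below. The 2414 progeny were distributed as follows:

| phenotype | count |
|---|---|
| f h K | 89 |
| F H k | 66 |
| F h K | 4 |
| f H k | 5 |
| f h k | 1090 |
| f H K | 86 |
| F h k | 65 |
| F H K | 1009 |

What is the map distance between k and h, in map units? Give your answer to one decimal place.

The two most frequent reciprocal classes, F H K and f h k, are the parental types, so the F1 was F H K / f h k.
The two rarest classes, F h K and f H k, are the double crossovers. Comparing them with the parentals, only the h allele has switched, so h is the middle locus and the order is k – h – f.
Crossovers in the k–h interval produce the single-crossover classes F H k and f h K (66 + 89 = 155) plus the double crossovers (9).
RF(k–h) = (155 + 9) / 2414 = 164/2414 = 0.0679 → 6.8 map units.

6.8 map units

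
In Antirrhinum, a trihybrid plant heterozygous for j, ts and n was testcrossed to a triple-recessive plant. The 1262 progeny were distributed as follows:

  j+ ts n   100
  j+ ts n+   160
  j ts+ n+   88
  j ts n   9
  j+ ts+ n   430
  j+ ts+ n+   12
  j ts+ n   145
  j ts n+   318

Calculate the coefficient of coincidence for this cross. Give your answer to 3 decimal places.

The two most frequent reciprocal classes, j+ ts+ n and j ts n+, are the parental types, so the F1 was j+ ts+ n / j ts n+.
The two rarest classes, j+ ts+ n+ and j ts n, are the double crossovers. Comparing them with the parentals, only the n allele has switched, so n is the middle locus and the order is ts – n – j.
ts–n: (188 + 21)/1262 = 0.1656; n–j: (305 + 21)/1262 = 0.2583.
Expected DCO frequency = 0.1656 × 0.2583 ≈ 0.04277; observed = 21/1262 ≈ 0.01664.
Coefficient of coincidence = 0.01664/0.04277 ≈ 0.389.

0.389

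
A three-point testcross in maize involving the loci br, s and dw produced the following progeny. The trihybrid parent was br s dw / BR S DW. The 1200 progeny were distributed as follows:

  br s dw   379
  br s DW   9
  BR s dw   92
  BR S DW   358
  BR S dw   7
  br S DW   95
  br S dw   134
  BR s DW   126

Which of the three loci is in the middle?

The two rarest classes, br s DW and BR S dw, are the double crossovers. Comparing them with the parentals, only the dw allele has switched, so dw is the middle locus and the order is s – dw – br.

dw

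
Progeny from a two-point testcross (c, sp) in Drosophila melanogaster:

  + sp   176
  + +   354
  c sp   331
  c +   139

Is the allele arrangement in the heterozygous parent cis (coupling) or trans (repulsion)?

cis

The two most frequent classes are + + (354) and c sp (331); these are the parental (non-recombinant) types.
So the F1 carried + + on one chromosome and c sp on the other — the recessive alleles are on the same chromosome (cis / coupling).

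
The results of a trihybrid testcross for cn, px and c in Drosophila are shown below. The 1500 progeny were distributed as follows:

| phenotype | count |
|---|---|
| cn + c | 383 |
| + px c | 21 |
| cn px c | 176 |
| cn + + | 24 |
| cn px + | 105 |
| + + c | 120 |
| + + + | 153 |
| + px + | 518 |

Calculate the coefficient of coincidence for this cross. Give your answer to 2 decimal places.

0.67

The two most frequent reciprocal classes, + px + and cn + c, are the parental types, so the F1 was + px + / cn + c.
The two rarest classes, + px c and cn + +, are the double crossovers. Comparing them with the parentals, only the c allele has switched, so c is the middle locus and the order is px – c – cn.
px–c: (329 + 45)/1500 = 0.2493; c–cn: (225 + 45)/1500 = 0.1800.
Expected DCO frequency = 0.2493 × 0.1800 ≈ 0.04487; observed = 45/1500 ≈ 0.03000.
Coefficient of coincidence = 0.03000/0.04487 ≈ 0.67.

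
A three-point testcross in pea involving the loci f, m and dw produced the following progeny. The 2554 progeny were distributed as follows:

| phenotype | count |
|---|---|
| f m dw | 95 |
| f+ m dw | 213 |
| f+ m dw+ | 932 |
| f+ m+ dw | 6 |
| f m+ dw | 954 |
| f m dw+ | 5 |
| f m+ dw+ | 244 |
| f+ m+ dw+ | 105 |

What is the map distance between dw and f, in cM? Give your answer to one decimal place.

18.3 cM

The two most frequent reciprocal classes, f m+ dw and f+ m dw+, are the parental types, so the F1 was f m+ dw / f+ m dw+.
The two rarest classes, f+ m+ dw and f m dw+, are the double crossovers. Comparing them with the parentals, only the f allele has switched, so f is the middle locus and the order is dw – f – m.
Crossovers in the dw–f interval produce the single-crossover classes f m+ dw+ and f+ m dw (244 + 213 = 457) plus the double crossovers (11).
RF(dw–f) = (457 + 11) / 2554 = 468/2554 = 0.1832 → 18.3 cM.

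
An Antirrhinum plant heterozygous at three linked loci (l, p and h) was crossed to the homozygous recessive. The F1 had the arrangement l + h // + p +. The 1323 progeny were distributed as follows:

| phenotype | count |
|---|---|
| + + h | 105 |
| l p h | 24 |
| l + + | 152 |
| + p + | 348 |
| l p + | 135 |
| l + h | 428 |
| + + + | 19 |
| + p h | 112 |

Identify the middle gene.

The two rarest classes, l p h and + + +, are the double crossovers. Comparing them with the parentals, only the p allele has switched, so p is the middle locus and the order is l – p – h.

p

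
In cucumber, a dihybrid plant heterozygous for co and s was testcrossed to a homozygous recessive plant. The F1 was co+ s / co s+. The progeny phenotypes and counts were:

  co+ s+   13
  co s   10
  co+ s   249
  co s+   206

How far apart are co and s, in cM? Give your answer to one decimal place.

The recombinant classes are co+ s+ and co s: 13 + 10 = 23.
Recombination frequency = 23/478 = 0.0481 ≈ 4.8%, i.e. 4.8 cM.

4.8 cM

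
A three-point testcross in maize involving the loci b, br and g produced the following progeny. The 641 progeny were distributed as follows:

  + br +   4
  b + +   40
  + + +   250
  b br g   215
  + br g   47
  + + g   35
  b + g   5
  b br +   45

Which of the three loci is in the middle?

The two most frequent reciprocal classes, b br g and + + +, are the parental types, so the F1 was b br g / + + +.
The two rarest classes, b + g and + br +, are the double crossovers. Comparing them with the parentals, only the br allele has switched, so br is the middle locus and the order is g – br – b.

br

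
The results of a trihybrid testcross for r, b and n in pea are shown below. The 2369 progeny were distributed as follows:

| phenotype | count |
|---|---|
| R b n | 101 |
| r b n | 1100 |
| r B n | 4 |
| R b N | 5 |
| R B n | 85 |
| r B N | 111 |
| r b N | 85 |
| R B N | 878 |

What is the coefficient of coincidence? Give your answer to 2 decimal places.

0.54

The two most frequent reciprocal classes, R B N and r b n, are the parental types, so the F1 was R B N / r b n.
The two rarest classes, R b N and r B n, are the double crossovers. Comparing them with the parentals, only the b allele has switched, so b is the middle locus and the order is n – b – r.
n–b: (170 + 9)/2369 = 0.0756; b–r: (212 + 9)/2369 = 0.0933.
Expected DCO frequency = 0.0756 × 0.0933 ≈ 0.00705; observed = 9/2369 ≈ 0.00380.
Coefficient of coincidence = 0.00380/0.00705 ≈ 0.54.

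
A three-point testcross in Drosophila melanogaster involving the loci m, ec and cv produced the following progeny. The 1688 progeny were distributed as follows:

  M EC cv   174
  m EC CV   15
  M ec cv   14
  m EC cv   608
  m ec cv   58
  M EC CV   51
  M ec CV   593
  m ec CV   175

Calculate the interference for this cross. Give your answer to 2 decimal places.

0.06

The two most frequent reciprocal classes, M ec CV and m EC cv, are the parental types, so the F1 was M ec CV / m EC cv.
The two rarest classes, M ec cv and m EC CV, are the double crossovers. Comparing them with the parentals, only the cv allele has switched, so cv is the middle locus and the order is m – cv – ec.
m–cv: (349 + 29)/1688 = 0.2239; cv–ec: (109 + 29)/1688 = 0.0818.
Expected DCO frequency = 0.2239 × 0.0818 ≈ 0.01832; observed = 29/1688 ≈ 0.01718.
Coefficient of coincidence = 0.01718/0.01832 ≈ 0.94; interference = 1 − 0.94 = 0.06.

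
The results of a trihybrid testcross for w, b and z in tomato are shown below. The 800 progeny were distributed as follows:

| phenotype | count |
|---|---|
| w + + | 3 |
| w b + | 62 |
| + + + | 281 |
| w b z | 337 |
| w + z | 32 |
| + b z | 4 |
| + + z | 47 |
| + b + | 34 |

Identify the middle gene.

The two most frequent reciprocal classes, + + + and w b z, are the parental types, so the F1 was + + + / w b z.
The two rarest classes, w + + and + b z, are the double crossovers. Comparing them with the parentals, only the w allele has switched, so w is the middle locus and the order is z – w – b.

w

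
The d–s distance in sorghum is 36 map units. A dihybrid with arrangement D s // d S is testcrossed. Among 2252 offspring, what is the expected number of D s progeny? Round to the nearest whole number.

A map distance of 36 map units corresponds to a recombination frequency of 0.360.
The F1 is D s / d S, so D s is a parental gamete class with expected frequency (1 − r)/2 = 0.640/2 = 0.3200.
Expected number = 0.3200 × 2252 = 720.64 ≈ 721.

721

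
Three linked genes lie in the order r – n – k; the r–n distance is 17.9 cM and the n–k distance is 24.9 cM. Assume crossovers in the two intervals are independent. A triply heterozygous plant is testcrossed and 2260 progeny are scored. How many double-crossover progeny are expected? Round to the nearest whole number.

101

Map distances give recombination frequencies of 0.179 and 0.249 for the two intervals.
With no interference, expected double-crossover frequency = 0.179 × 0.249 = 0.04457.
Expected number = 0.04457 × 2260 = 100.73 ≈ 101.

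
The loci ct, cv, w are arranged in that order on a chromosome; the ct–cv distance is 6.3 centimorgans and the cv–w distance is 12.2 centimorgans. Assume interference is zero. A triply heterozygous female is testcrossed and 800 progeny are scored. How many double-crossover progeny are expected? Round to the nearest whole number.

6

Map distances give recombination frequencies of 0.063 and 0.122 for the two intervals.
With no interference, expected double-crossover frequency = 0.063 × 0.122 = 0.00769.
Expected number = 0.00769 × 800 = 6.15 ≈ 6.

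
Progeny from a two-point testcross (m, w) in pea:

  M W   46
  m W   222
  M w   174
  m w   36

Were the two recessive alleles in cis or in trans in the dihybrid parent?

trans

The two most frequent classes are M w (174) and m W (222); these are the parental (non-recombinant) types.
So the F1 carried M w on one chromosome and m W on the other — the recessive alleles are on opposite chromosomes (trans / repulsion).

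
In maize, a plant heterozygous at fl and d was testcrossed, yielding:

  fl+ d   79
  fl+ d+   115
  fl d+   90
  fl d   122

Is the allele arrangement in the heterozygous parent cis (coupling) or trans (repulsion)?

cis

The two most frequent classes are fl+ d+ (115) and fl d (122); these are the parental (non-recombinant) types.
So the F1 carried fl+ d+ on one chromosome and fl d on the other — the recessive alleles are on the same chromosome (cis / coupling).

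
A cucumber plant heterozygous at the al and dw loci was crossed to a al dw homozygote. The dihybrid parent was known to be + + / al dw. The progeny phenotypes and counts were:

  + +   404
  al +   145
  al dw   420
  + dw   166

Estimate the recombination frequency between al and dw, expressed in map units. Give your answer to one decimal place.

27.4 map units

The recombinant classes are + dw and al +: 166 + 145 = 311.
Recombination frequency = 311/1135 = 0.2740 ≈ 27.4%, i.e. 27.4 map units.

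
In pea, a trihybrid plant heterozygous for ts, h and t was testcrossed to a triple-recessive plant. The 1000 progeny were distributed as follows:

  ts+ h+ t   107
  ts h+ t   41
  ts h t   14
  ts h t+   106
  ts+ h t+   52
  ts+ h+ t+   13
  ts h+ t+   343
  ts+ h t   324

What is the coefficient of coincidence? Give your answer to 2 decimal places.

The two most frequent reciprocal classes, ts+ h t and ts h+ t+, are the parental types, so the F1 was ts+ h t / ts h+ t+.
The two rarest classes, ts h t and ts+ h+ t+, are the double crossovers. Comparing them with the parentals, only the ts allele has switched, so ts is the middle locus and the order is h – ts – t.
h–ts: (213 + 27)/1000 = 0.2400; ts–t: (93 + 27)/1000 = 0.1200.
Expected DCO frequency = 0.2400 × 0.1200 ≈ 0.02880; observed = 27/1000 ≈ 0.02700.
Coefficient of coincidence = 0.02700/0.02880 ≈ 0.94.

0.94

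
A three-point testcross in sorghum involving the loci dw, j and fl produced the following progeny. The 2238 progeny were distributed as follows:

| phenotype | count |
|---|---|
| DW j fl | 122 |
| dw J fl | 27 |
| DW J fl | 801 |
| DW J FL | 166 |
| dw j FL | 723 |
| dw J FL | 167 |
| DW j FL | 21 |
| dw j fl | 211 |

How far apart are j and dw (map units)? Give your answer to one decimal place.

The two most frequent reciprocal classes, dw j FL and DW J fl, are the parental types, so the F1 was dw j FL / DW J fl.
The two rarest classes, DW j FL and dw J fl, are the double crossovers. Comparing them with the parentals, only the dw allele has switched, so dw is the middle locus and the order is j – dw – fl.
Crossovers in the j–dw interval produce the single-crossover classes dw J FL and DW j fl (167 + 122 = 289) plus the double crossovers (48).
RF(j–dw) = (289 + 48) / 2238 = 337/2238 = 0.1506 → 15.1 map units.

15.1 map units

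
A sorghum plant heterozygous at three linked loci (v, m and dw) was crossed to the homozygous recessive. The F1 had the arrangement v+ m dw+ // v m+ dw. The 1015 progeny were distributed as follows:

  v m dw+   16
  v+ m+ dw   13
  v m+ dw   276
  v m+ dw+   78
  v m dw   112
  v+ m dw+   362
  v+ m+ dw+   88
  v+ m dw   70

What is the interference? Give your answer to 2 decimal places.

The two rarest classes, v m dw+ and v+ m+ dw, are the double crossovers. Comparing them with the parentals, only the v allele has switched, so v is the middle locus and the order is dw – v – m.
dw–v: (148 + 29)/1015 = 0.1744; v–m: (200 + 29)/1015 = 0.2256.
Expected DCO frequency = 0.1744 × 0.2256 ≈ 0.03934; observed = 29/1015 ≈ 0.02857.
Coefficient of coincidence = 0.02857/0.03934 ≈ 0.73; interference = 1 − 0.73 = 0.27.

0.27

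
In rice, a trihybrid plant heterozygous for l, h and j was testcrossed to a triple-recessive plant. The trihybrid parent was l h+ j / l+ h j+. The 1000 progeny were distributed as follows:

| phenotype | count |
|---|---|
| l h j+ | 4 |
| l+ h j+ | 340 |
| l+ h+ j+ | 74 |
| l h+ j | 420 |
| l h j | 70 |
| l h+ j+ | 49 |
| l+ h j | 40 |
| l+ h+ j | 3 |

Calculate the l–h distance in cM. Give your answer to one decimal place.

15.1 cM

The two rarest classes, l+ h+ j and l h j+, are the double crossovers. Comparing them with the parentals, only the l allele has switched, so l is the middle locus and the order is h – l – j.
Crossovers in the h–l interval produce the single-crossover classes l h j and l+ h+ j+ (70 + 74 = 144) plus the double crossovers (7).
RF(h–l) = (144 + 7) / 1000 = 151/1000 = 0.1510 → 15.1 cM.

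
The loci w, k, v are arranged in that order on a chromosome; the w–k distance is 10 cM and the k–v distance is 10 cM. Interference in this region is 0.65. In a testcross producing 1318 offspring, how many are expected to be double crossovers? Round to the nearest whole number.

5

Map distances give recombination frequencies of 0.100 and 0.100 for the two intervals.
With interference 0.65 (so coincidence = 0.35), expected double-crossover frequency = 0.100 × 0.100 × 0.35 = 0.00350.
Expected number = 0.00350 × 1318 = 4.61 ≈ 5.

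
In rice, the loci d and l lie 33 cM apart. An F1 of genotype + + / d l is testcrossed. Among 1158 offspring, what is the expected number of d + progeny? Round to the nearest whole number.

191

A map distance of 33 cM corresponds to a recombination frequency of 0.330.
The F1 is + + / d l, so d + is a recombinant gamete class with expected frequency r/2 = 0.330/2 = 0.1650.
Expected number = 0.1650 × 1158 = 191.07 ≈ 191.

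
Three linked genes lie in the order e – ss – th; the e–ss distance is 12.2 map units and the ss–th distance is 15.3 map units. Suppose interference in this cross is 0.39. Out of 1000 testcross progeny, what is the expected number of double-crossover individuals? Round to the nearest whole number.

Map distances give recombination frequencies of 0.122 and 0.153 for the two intervals.
With interference 0.39 (so coincidence = 0.61), expected double-crossover frequency = 0.122 × 0.153 × 0.61 = 0.01139.
Expected number = 0.01139 × 1000 = 11.39 ≈ 11.

11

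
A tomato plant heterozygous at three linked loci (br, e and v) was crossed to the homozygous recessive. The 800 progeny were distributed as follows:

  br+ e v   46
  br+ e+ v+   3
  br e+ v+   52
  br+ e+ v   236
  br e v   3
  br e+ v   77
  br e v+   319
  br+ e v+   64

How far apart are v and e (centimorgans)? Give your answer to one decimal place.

The two most frequent reciprocal classes, br e v+ and br+ e+ v, are the parental types, so the F1 was br e v+ / br+ e+ v.
The two rarest classes, br e v and br+ e+ v+, are the double crossovers. Comparing them with the parentals, only the v allele has switched, so v is the middle locus and the order is br – v – e.
Crossovers in the v–e interval produce the single-crossover classes br e+ v+ and br+ e v (52 + 46 = 98) plus the double crossovers (6).
RF(v–e) = (98 + 6) / 800 = 104/800 = 0.1300 → 13.0 centimorgans.

13.0 centimorgans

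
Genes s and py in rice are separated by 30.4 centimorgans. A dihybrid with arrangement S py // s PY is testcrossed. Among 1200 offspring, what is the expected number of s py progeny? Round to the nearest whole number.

182

A map distance of 30.4 centimorgans corresponds to a recombination frequency of 0.304.
The F1 is S py / s PY, so s py is a recombinant gamete class with expected frequency r/2 = 0.304/2 = 0.1520.
Expected number = 0.1520 × 1200 = 182.40 ≈ 182.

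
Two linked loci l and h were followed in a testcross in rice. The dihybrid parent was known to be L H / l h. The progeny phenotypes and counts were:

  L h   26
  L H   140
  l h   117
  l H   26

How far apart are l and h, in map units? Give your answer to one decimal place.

The recombinant classes are L h and l H: 26 + 26 = 52.
Recombination frequency = 52/309 = 0.1683 ≈ 16.8%, i.e. 16.8 map units.

16.8 map units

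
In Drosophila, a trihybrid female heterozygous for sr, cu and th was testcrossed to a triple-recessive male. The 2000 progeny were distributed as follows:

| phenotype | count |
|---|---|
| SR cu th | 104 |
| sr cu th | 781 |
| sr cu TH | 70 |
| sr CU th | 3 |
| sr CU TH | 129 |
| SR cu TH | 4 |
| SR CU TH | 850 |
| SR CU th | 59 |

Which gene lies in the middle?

cu

The two most frequent reciprocal classes, SR CU TH and sr cu th, are the parental types, so the F1 was SR CU TH / sr cu th.
The two rarest classes, SR cu TH and sr CU th, are the double crossovers. Comparing them with the parentals, only the cu allele has switched, so cu is the middle locus and the order is sr – cu – th.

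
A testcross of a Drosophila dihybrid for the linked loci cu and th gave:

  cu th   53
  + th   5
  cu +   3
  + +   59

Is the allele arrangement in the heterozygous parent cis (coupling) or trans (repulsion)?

cis

The two most frequent classes are + + (59) and cu th (53); these are the parental (non-recombinant) types.
So the F1 carried + + on one chromosome and cu th on the other — the recessive alleles are on the same chromosome (cis / coupling).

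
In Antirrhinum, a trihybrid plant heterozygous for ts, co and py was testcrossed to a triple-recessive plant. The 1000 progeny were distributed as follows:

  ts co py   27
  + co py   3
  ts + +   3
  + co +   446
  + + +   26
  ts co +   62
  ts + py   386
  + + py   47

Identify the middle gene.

py

The two most frequent reciprocal classes, ts + py and + co +, are the parental types, so the F1 was ts + py / + co +.
The two rarest classes, ts + + and + co py, are the double crossovers. Comparing them with the parentals, only the py allele has switched, so py is the middle locus and the order is co – py – ts.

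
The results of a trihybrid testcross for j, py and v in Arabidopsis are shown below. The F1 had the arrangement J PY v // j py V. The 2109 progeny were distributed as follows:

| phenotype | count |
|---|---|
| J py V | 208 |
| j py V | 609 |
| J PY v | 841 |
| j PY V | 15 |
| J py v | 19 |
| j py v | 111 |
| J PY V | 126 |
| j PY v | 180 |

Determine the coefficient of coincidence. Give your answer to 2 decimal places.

The two rarest classes, J py v and j PY V, are the double crossovers. Comparing them with the parentals, only the py allele has switched, so py is the middle locus and the order is v – py – j.
v–py: (237 + 34)/2109 = 0.1285; py–j: (388 + 34)/2109 = 0.2001.
Expected DCO frequency = 0.1285 × 0.2001 ≈ 0.02571; observed = 34/2109 ≈ 0.01612.
Coefficient of coincidence = 0.01612/0.02571 ≈ 0.63.

0.63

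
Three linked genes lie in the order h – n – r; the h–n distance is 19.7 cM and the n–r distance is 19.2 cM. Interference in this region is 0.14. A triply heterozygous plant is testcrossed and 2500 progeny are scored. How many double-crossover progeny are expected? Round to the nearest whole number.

81

Map distances give recombination frequencies of 0.197 and 0.192 for the two intervals.
With interference 0.14 (so coincidence = 0.86), expected double-crossover frequency = 0.197 × 0.192 × 0.86 = 0.03253.
Expected number = 0.03253 × 2500 = 81.32 ≈ 81.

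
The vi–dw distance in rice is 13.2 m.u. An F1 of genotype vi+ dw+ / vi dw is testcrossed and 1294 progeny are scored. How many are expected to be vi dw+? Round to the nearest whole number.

85

A map distance of 13.2 m.u. corresponds to a recombination frequency of 0.132.
The F1 is vi+ dw+ / vi dw, so vi dw+ is a recombinant gamete class with expected frequency r/2 = 0.132/2 = 0.0660.
Expected number = 0.0660 × 1294 = 85.40 ≈ 85.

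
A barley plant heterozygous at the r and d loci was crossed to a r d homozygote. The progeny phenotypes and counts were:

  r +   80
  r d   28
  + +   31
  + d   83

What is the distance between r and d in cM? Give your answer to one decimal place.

The two most frequent classes, + d (83) and r + (80), are the parental types, so the F1 was + d / r +.
The recombinant classes are + + and r d: 31 + 28 = 59.
Recombination frequency = 59/222 = 0.2658 ≈ 26.6%, i.e. 26.6 cM.

26.6 cM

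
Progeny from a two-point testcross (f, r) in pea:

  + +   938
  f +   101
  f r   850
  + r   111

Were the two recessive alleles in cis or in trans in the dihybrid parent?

cis

The two most frequent classes are + + (938) and f r (850); these are the parental (non-recombinant) types.
So the F1 carried + + on one chromosome and f r on the other — the recessive alleles are on the same chromosome (cis / coupling).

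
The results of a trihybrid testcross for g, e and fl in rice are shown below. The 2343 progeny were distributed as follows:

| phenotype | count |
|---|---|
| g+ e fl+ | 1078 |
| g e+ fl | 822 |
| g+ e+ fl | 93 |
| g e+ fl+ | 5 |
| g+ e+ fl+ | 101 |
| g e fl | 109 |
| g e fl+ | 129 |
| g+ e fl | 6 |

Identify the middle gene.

The two most frequent reciprocal classes, g+ e fl+ and g e+ fl, are the parental types, so the F1 was g+ e fl+ / g e+ fl.
The two rarest classes, g+ e fl and g e+ fl+, are the double crossovers. Comparing them with the parentals, only the fl allele has switched, so fl is the middle locus and the order is e – fl – g.

fl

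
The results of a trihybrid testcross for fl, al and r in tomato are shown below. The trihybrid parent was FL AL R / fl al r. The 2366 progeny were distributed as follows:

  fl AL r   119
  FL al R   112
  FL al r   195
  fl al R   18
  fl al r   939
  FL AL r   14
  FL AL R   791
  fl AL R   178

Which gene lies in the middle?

The two rarest classes, FL AL r and fl al R, are the double crossovers. Comparing them with the parentals, only the r allele has switched, so r is the middle locus and the order is al – r – fl.

r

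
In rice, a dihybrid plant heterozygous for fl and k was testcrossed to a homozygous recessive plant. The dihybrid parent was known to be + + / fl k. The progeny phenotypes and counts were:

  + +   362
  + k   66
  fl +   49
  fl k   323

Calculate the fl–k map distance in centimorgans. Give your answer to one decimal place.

The recombinant classes are + k and fl +: 66 + 49 = 115.
Recombination frequency = 115/800 = 0.1437 ≈ 14.4%, i.e. 14.4 centimorgans.

14.4 centimorgans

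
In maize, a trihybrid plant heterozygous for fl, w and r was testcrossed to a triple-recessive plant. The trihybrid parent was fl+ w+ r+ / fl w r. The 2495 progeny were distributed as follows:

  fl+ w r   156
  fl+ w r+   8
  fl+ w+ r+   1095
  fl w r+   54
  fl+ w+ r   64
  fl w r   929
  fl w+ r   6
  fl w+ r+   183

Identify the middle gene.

w

The two rarest classes, fl+ w r+ and fl w+ r, are the double crossovers. Comparing them with the parentals, only the w allele has switched, so w is the middle locus and the order is fl – w – r.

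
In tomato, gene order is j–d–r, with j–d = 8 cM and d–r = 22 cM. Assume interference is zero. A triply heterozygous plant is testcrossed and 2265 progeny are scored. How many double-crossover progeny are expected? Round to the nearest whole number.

40

Map distances give recombination frequencies of 0.080 and 0.220 for the two intervals.
With no interference, expected double-crossover frequency = 0.080 × 0.220 = 0.01760.
Expected number = 0.01760 × 2265 = 39.86 ≈ 40.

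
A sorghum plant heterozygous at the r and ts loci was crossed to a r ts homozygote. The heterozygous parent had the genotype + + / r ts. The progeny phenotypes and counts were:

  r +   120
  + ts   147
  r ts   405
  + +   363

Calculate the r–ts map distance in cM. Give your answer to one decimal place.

25.8 cM

The recombinant classes are + ts and r +: 147 + 120 = 267.
Recombination frequency = 267/1035 = 0.2580 ≈ 25.8%, i.e. 25.8 cM.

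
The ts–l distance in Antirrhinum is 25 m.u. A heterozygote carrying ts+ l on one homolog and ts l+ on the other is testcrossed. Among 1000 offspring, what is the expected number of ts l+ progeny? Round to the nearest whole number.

375

A map distance of 25 m.u. corresponds to a recombination frequency of 0.250.
The F1 is ts+ l / ts l+, so ts l+ is a parental gamete class with expected frequency (1 − r)/2 = 0.750/2 = 0.3750.
Expected number = 0.3750 × 1000 = 375.00 ≈ 375.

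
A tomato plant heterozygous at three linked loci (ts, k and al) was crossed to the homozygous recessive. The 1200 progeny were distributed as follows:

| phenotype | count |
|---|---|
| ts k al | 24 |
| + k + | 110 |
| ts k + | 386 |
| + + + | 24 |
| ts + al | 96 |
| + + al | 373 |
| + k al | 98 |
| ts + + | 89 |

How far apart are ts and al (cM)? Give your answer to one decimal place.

The two most frequent reciprocal classes, ts k + and + + al, are the parental types, so the F1 was ts k + / + + al.
The two rarest classes, ts k al and + + +, are the double crossovers. Comparing them with the parentals, only the al allele has switched, so al is the middle locus and the order is ts – al – k.
Crossovers in the ts–al interval produce the single-crossover classes + k + and ts + al (110 + 96 = 206) plus the double crossovers (48).
RF(ts–al) = (206 + 48) / 1200 = 254/1200 = 0.2117 → 21.2 cM.

21.2 cM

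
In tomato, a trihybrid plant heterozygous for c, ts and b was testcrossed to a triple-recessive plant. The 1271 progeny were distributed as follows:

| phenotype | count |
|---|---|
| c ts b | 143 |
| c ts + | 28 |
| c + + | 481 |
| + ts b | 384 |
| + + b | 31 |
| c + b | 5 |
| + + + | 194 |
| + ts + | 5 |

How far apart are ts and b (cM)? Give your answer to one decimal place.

5.4 cM

The two most frequent reciprocal classes, + ts b and c + +, are the parental types, so the F1 was + ts b / c + +.
The two rarest classes, + ts + and c + b, are the double crossovers. Comparing them with the parentals, only the b allele has switched, so b is the middle locus and the order is c – b – ts.
Crossovers in the b–ts interval produce the single-crossover classes + + b and c ts + (31 + 28 = 59) plus the double crossovers (10).
RF(b–ts) = (59 + 10) / 1271 = 69/1271 = 0.0543 → 5.4 cM.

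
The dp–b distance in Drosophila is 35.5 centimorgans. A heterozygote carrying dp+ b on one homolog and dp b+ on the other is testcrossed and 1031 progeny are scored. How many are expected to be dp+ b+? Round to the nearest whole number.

A map distance of 35.5 centimorgans corresponds to a recombination frequency of 0.355.
The F1 is dp+ b / dp b+, so dp+ b+ is a recombinant gamete class with expected frequency r/2 = 0.355/2 = 0.1775.
Expected number = 0.1775 × 1031 = 183.00 ≈ 183.

183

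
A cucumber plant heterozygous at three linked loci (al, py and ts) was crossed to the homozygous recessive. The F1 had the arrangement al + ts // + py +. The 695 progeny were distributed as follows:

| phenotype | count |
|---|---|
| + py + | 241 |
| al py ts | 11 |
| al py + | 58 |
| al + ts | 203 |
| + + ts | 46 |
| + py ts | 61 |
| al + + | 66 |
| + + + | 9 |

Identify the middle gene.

py

The two rarest classes, al py ts and + + +, are the double crossovers. Comparing them with the parentals, only the py allele has switched, so py is the middle locus and the order is ts – py – al.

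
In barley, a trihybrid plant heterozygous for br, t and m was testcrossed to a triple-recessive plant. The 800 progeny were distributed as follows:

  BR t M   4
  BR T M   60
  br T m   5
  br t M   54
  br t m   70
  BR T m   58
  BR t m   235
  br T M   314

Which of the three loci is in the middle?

m

The two most frequent reciprocal classes, br T M and BR t m, are the parental types, so the F1 was br T M / BR t m.
The two rarest classes, br T m and BR t M, are the double crossovers. Comparing them with the parentals, only the m allele has switched, so m is the middle locus and the order is t – m – br.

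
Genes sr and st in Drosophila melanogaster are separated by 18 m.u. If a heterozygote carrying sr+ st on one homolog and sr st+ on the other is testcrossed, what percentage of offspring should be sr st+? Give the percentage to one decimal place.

A map distance of 18 m.u. corresponds to a recombination frequency of 0.180.
The F1 is sr+ st / sr st+, so sr st+ is a parental gamete class with expected frequency (1 − r)/2 = 0.820/2 = 0.4100.
That is 0.4100 = 41.0% of the progeny.

41.0%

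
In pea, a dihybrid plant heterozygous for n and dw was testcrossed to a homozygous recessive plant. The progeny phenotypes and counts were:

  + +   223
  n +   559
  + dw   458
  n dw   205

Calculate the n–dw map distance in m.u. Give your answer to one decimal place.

The two most frequent classes, + dw (458) and n + (559), are the parental types, so the F1 was + dw / n +.
The recombinant classes are + + and n dw: 223 + 205 = 428.
Recombination frequency = 428/1445 = 0.2962 ≈ 29.6%, i.e. 29.6 m.u.

29.6 m.u.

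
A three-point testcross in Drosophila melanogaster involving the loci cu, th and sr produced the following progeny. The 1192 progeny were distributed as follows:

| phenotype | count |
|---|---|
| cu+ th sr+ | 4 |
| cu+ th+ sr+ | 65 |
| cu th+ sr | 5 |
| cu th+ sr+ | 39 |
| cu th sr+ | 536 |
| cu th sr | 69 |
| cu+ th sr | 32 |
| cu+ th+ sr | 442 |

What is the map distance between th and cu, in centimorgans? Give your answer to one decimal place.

The two most frequent reciprocal classes, cu th sr+ and cu+ th+ sr, are the parental types, so the F1 was cu th sr+ / cu+ th+ sr.
The two rarest classes, cu+ th sr+ and cu th+ sr, are the double crossovers. Comparing them with the parentals, only the cu allele has switched, so cu is the middle locus and the order is sr – cu – th.
Crossovers in the cu–th interval produce the single-crossover classes cu th+ sr+ and cu+ th sr (39 + 32 = 71) plus the double crossovers (9).
RF(cu–th) = (71 + 9) / 1192 = 80/1192 = 0.0671 → 6.7 centimorgans.

6.7 centimorgans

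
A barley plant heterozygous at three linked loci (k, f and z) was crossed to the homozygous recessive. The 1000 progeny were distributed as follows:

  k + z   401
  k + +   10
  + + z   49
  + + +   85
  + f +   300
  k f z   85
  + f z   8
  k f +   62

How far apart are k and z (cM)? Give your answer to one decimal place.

12.9 cM

The two most frequent reciprocal classes, k + z and + f +, are the parental types, so the F1 was k + z / + f +.
The two rarest classes, k + + and + f z, are the double crossovers. Comparing them with the parentals, only the z allele has switched, so z is the middle locus and the order is f – z – k.
Crossovers in the z–k interval produce the single-crossover classes + + z and k f + (49 + 62 = 111) plus the double crossovers (18).
RF(z–k) = (111 + 18) / 1000 = 129/1000 = 0.1290 → 12.9 cM.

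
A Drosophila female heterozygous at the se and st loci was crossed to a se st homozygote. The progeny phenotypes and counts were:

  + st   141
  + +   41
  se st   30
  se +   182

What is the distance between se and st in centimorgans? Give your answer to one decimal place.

The two most frequent classes, + st (141) and se + (182), are the parental types, so the F1 was + st / se +.
The recombinant classes are + + and se st: 41 + 30 = 71.
Recombination frequency = 71/394 = 0.1802 ≈ 18.0%, i.e. 18.0 centimorgans.

18.0 centimorgans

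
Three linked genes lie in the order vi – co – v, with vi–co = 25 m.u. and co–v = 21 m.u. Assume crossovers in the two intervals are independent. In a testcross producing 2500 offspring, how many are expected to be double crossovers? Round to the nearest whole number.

Map distances give recombination frequencies of 0.250 and 0.210 for the two intervals.
With no interference, expected double-crossover frequency = 0.250 × 0.210 = 0.05250.
Expected number = 0.05250 × 2500 = 131.25 ≈ 131.

131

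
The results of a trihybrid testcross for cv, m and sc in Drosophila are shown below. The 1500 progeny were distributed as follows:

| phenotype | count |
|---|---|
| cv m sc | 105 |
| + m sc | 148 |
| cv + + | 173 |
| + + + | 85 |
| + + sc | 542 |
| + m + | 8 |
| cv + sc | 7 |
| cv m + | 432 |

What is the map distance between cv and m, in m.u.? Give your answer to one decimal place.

22.4 m.u.

The two most frequent reciprocal classes, + + sc and cv m +, are the parental types, so the F1 was + + sc / cv m +.
The two rarest classes, cv + sc and + m +, are the double crossovers. Comparing them with the parentals, only the cv allele has switched, so cv is the middle locus and the order is m – cv – sc.
Crossovers in the m–cv interval produce the single-crossover classes + m sc and cv + + (148 + 173 = 321) plus the double crossovers (15).
RF(m–cv) = (321 + 15) / 1500 = 336/1500 = 0.2240 → 22.4 m.u.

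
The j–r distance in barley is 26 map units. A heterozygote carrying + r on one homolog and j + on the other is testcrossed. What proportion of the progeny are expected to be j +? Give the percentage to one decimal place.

A map distance of 26 map units corresponds to a recombination frequency of 0.260.
The F1 is + r / j +, so j + is a parental gamete class with expected frequency (1 − r)/2 = 0.740/2 = 0.3700.
That is 0.3700 = 37.0% of the progeny.

37.0%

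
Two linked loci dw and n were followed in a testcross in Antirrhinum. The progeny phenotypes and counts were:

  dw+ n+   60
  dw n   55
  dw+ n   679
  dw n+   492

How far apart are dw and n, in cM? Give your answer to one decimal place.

The two most frequent classes, dw+ n (679) and dw n+ (492), are the parental types, so the F1 was dw+ n / dw n+.
The recombinant classes are dw+ n+ and dw n: 60 + 55 = 115.
Recombination frequency = 115/1286 = 0.0894 ≈ 8.9%, i.e. 8.9 cM.

8.9 cM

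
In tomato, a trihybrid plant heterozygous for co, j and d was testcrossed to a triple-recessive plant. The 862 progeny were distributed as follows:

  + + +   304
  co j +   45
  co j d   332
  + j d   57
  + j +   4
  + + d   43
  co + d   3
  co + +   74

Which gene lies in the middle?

j

The two most frequent reciprocal classes, co j d and + + +, are the parental types, so the F1 was co j d / + + +.
The two rarest classes, co + d and + j +, are the double crossovers. Comparing them with the parentals, only the j allele has switched, so j is the middle locus and the order is co – j – d.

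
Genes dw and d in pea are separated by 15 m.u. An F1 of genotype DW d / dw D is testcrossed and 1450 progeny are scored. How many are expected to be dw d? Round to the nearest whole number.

A map distance of 15 m.u. corresponds to a recombination frequency of 0.150.
The F1 is DW d / dw D, so dw d is a recombinant gamete class with expected frequency r/2 = 0.150/2 = 0.0750.
Expected number = 0.0750 × 1450 = 108.75 ≈ 109.

109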